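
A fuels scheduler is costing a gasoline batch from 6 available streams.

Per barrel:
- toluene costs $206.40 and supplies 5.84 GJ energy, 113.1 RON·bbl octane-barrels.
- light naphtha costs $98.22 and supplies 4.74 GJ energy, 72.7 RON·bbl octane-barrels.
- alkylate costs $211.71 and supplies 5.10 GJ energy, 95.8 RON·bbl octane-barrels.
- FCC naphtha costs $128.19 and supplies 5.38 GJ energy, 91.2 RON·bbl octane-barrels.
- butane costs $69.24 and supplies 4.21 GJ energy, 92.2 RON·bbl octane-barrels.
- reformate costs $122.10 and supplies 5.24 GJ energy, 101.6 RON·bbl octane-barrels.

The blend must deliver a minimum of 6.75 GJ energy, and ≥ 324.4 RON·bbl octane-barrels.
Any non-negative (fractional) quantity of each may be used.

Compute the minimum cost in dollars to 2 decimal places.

$243.62

This is a linear program. Let x1 = barrels of toluene, x2 = barrels of light naphtha, x3 = barrels of alkylate, x4 = barrels of FCC naphtha, x5 = barrels of butane, x6 = barrels of reformate.
Minimise 206.4x1 + 98.22x2 + 211.71x3 + 128.19x4 + 69.24x5 + 122.1x6 s.t.:
  5.84x1 + 4.74x2 + 5.1x3 + 5.38x4 + 4.21x5 + 5.24x6 ≥ 6.75   (energy)
  113.1x1 + 72.7x2 + 95.8x3 + 91.2x4 + 92.2x5 + 101.6x6 ≥ 324.4   (octane-barrels)
  x1, x2, x3, x4, x5, x6 ≥ 0.
The cheapest feasible vertex uses only butane; toluene, light naphtha, alkylate, FCC naphtha, reformate are not used. The octane-barrels requirement is met with equality.
So butane = 3.51844 barrels.
Total cost: 69.24·3.51844 = 243.6168.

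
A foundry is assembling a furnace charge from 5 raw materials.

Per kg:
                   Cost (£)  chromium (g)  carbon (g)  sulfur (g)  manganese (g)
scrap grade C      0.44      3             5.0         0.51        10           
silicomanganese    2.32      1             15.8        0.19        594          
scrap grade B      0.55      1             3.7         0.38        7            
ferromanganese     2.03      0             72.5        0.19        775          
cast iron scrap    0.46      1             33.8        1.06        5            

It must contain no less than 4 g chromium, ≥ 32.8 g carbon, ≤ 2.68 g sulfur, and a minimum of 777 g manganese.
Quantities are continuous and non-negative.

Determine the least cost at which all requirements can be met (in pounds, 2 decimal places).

Let x1 = kg of scrap grade C, x2 = kg of silicomanganese, x3 = kg of scrap grade B, x4 = kg of ferromanganese, x5 = kg of cast iron scrap.
Minimise 0.44x1 + 2.32x2 + 0.55x3 + 2.03x4 + 0.46x5 s.t.:
  3x1 + 1x2 + 1x3 + 1x5 ≥ 4   (chromium)
  5x1 + 15.8x2 + 3.7x3 + 72.5x4 + 33.8x5 ≥ 32.8   (carbon)
  0.51x1 + 0.19x2 + 0.38x3 + 0.19x4 + 1.06x5 ≤ 2.68   (sulfur)
  10x1 + 594x2 + 7x3 + 775x4 + 5x5 ≥ 777   (manganese)
  x1, x2, x3, x4, x5 ≥ 0.
At the optimum only scrap grade C, ferromanganese are positive (silicomanganese, scrap grade B, cast iron scrap = 0). There the chromium and manganese constraints are tight.
So scrap grade C = 1.333 kg, ferromanganese = 0.9854 kg.
Hence cost = 0.44·1.333 + 2.03·0.9854 = £2.5869.

£2.59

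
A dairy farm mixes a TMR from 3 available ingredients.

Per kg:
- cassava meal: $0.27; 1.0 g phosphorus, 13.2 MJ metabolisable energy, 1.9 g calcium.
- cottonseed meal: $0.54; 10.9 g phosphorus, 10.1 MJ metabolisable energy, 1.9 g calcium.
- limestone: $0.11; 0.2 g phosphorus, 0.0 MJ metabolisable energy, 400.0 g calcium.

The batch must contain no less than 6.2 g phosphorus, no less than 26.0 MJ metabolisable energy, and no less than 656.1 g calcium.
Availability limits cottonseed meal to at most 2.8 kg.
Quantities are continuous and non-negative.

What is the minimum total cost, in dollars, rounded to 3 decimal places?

$0.840

Let x1 = kg of cassava meal, x2 = kg of cottonseed meal, x3 = kg of limestone.
Minimise 0.27x1 + 0.54x2 + 0.11x3 with:
  1x1 + 10.9x2 + 0.2x3 ≥ 6.2   (phosphorus)
  13.2x1 + 10.1x2 ≥ 26   (metabolisable energy)
  1.9x1 + 1.9x2 + 400x3 ≥ 656.1   (calcium)
  x2 ≤ 2.8
  x1, x2, x3 ≥ 0.
The optimal mix uses every input. There the phosphorus, metabolisable energy, calcium constraints are tight.
Solving gives x1 = 1.675, x2 = 0.3852, x3 = 1.63.
Total cost: 0.27·1.675 + 0.54·0.3852 + 0.11·1.63 = 0.83956.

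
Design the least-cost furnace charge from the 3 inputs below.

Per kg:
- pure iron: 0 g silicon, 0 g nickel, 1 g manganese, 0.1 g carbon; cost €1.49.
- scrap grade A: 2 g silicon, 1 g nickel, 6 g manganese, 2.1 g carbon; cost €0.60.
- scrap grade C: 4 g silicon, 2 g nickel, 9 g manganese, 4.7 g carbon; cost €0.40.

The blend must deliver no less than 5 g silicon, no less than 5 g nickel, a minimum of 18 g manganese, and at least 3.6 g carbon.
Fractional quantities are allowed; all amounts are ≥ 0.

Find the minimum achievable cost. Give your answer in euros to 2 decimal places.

Set it up as a linear program. Let x1 = kg of pure iron, x2 = kg of scrap grade A, x3 = kg of scrap grade C.
min 1.49x1 + 0.6x2 + 0.4x3 s.t.:
  2x2 + 4x3 ≥ 5   (silicon)
  1x2 + 2x3 ≥ 5   (nickel)
  1x1 + 6x2 + 9x3 ≥ 18   (manganese)
  0.1x1 + 2.1x2 + 4.7x3 ≥ 3.6   (carbon)
  x1, x2, x3 ≥ 0.
At the optimum only scrap grade C is positive (pure iron, scrap grade A = 0). The nickel requirement is met with equality.
Solving gives x3 = 2.5.
Cost = 0.4·2.5 = 1.0000.

€1.00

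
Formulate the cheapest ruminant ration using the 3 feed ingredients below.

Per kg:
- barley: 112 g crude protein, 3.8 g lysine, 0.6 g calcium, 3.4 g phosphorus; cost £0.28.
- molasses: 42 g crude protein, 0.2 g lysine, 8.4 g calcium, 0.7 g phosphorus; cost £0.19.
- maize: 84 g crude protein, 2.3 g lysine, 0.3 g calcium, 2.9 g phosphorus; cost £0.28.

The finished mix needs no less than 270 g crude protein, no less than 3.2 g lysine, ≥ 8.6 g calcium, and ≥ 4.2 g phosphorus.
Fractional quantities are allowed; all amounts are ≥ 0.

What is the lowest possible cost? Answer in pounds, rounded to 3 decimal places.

£0.749

Let x1 = kg of barley, x2 = kg of molasses, x3 = kg of maize.
Minimise 0.28x1 + 0.19x2 + 0.28x3 s.t.:
  112x1 + 42x2 + 84x3 ≥ 270   (crude protein)
  3.8x1 + 0.2x2 + 2.3x3 ≥ 3.2   (lysine)
  0.6x1 + 8.4x2 + 0.3x3 ≥ 8.6   (calcium)
  3.4x1 + 0.7x2 + 2.9x3 ≥ 4.2   (phosphorus)
  x1, x2, x3 ≥ 0.
The optimal basis is {barley, molasses}; maize drops out. There the crude protein and calcium constraints are tight.
So barley = 2.0826 kg, molasses = 0.87505 kg.
Total cost: 0.28·2.0826 + 0.19·0.87505 = 0.74939.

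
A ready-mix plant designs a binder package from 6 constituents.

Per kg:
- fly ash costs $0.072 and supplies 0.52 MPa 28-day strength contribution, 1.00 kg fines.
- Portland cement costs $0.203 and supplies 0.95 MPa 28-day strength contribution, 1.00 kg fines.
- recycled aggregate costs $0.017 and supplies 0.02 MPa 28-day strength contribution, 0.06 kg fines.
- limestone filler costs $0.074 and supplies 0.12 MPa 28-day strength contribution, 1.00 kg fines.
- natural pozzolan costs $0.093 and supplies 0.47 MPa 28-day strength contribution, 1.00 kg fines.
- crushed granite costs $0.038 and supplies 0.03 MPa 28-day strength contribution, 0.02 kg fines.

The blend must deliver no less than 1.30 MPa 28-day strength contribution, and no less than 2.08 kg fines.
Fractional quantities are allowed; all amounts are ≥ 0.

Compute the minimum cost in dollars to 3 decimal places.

Let x1 = kg of fly ash, x2 = kg of Portland cement, x3 = kg of recycled aggregate, x4 = kg of limestone filler, x5 = kg of natural pozzolan, x6 = kg of crushed granite.
Minimize 0.072x1 + 0.203x2 + 0.017x3 + 0.074x4 + 0.093x5 + 0.038x6 subject to:
  0.52x1 + 0.95x2 + 0.02x3 + 0.12x4 + 0.47x5 + 0.03x6 ≥ 1.3   (28-day strength contribution)
  1x1 + 1x2 + 0.06x3 + 1x4 + 1x5 + 0.02x6 ≥ 2.08   (fines)
  x1, x2, x3, x4, x5, x6 ≥ 0.
The minimum-cost mix takes nothing from Portland cement, recycled aggregate, limestone filler, natural pozzolan, crushed granite — only fly ash. The 28-day strength contribution requirement is met with equality.
Optimal quantities: fly ash = 2.5 kg.
Hence cost = 0.072·2.5 = $0.18000.

$0.180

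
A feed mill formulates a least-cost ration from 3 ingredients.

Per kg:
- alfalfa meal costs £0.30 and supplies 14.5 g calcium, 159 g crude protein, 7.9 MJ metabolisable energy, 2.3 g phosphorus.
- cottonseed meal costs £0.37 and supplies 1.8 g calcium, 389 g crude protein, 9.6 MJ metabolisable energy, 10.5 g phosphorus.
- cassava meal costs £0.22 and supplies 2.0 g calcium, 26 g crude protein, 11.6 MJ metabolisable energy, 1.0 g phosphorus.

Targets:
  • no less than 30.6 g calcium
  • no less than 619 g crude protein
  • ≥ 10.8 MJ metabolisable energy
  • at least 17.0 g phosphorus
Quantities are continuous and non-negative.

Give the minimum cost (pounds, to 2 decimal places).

Let x1 = kg of alfalfa meal, x2 = kg of cottonseed meal, x3 = kg of cassava meal.
min 0.3x1 + 0.37x2 + 0.22x3 subject to:
  14.5x1 + 1.8x2 + 2x3 ≥ 30.6   (calcium)
  159x1 + 389x2 + 26x3 ≥ 619   (crude protein)
  7.9x1 + 9.6x2 + 11.6x3 ≥ 10.8   (metabolisable energy)
  2.3x1 + 10.5x2 + 1x3 ≥ 17   (phosphorus)
  x1, x2, x3 ≥ 0.
The optimal basis is {alfalfa meal, cottonseed meal}; cassava meal drops out. Binding constraints: calcium and phosphorus.
That vertex is x1 = 1.963, x2 = 1.189.
Cost = 0.3·1.963 + 0.37·1.189 = 1.0288.

£1.03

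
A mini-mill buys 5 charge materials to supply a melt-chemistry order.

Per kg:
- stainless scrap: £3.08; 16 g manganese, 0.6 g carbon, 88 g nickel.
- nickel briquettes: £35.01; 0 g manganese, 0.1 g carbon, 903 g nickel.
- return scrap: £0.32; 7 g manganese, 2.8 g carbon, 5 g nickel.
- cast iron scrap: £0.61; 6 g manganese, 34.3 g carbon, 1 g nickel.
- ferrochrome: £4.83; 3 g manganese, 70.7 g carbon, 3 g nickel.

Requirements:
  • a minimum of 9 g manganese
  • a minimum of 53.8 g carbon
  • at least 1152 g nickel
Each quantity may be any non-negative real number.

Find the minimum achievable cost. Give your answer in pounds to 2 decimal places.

This is a linear program. Let x1 = kg of stainless scrap, x2 = kg of nickel briquettes, x3 = kg of return scrap, x4 = kg of cast iron scrap, x5 = kg of ferrochrome.
min 3.08x1 + 35.01x2 + 0.32x3 + 0.61x4 + 4.83x5 with:
  16x1 + 7x3 + 6x4 + 3x5 ≥ 9   (manganese)
  0.6x1 + 0.1x2 + 2.8x3 + 34.3x4 + 70.7x5 ≥ 53.8   (carbon)
  88x1 + 903x2 + 5x3 + 1x4 + 3x5 ≥ 1152   (nickel)
  x1, x2, x3, x4, x5 ≥ 0.
The cheapest feasible vertex uses only stainless scrap, cast iron scrap; nickel briquettes, return scrap, ferrochrome are not used. There the carbon and nickel constraints are tight.
That vertex is x1 = 13.076, x4 = 1.3398.
Hence cost = 3.08·13.076 + 0.61·1.3398 = £41.0914.

£41.09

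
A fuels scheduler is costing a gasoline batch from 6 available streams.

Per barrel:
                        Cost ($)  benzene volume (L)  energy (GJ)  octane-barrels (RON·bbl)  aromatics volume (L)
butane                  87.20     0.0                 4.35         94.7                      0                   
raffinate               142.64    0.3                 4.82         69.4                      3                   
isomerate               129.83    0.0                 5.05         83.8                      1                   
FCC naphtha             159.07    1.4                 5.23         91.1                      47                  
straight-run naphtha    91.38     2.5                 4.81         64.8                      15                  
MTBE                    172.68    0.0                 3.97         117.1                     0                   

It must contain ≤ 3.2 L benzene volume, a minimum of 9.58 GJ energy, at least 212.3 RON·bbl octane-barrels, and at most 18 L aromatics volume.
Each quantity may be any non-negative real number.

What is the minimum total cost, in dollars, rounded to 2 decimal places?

Let x1 = barrels of butane, x2 = barrels of raffinate, x3 = barrels of isomerate, x4 = barrels of FCC naphtha, x5 = barrels of straight-run naphtha, x6 = barrels of MTBE.
Minimize 87.2x1 + 142.64x2 + 129.83x3 + 159.07x4 + 91.38x5 + 172.68x6 s.t.:
  0.3x2 + 1.4x4 + 2.5x5 ≤ 3.2   (benzene volume)
  4.35x1 + 4.82x2 + 5.05x3 + 5.23x4 + 4.81x5 + 3.97x6 ≥ 9.58   (energy)
  94.7x1 + 69.4x2 + 83.8x3 + 91.1x4 + 64.8x5 + 117.1x6 ≥ 212.3   (octane-barrels)
  3x2 + 1x3 + 47x4 + 15x5 ≤ 18   (aromatics volume)
  x1, x2, x3, x4, x5, x6 ≥ 0.
The cheapest feasible vertex uses only butane; raffinate, isomerate, FCC naphtha, straight-run naphtha, MTBE are not used. Binding constraint: octane-barrels.
Optimal quantities: butane = 2.24182 barrels.
Cost = 87.2·2.24182 = 195.4867.

$195.49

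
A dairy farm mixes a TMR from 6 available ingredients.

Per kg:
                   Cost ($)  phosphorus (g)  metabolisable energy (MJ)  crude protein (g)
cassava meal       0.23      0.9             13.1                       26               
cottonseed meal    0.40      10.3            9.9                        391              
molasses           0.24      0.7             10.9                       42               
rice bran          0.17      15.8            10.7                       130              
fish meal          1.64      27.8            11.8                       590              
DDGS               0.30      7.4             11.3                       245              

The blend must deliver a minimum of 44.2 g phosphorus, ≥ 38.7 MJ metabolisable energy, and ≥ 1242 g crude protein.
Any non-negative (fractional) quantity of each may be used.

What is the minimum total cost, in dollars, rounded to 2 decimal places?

Let x1 = kg of cassava meal, x2 = kg of cottonseed meal, x3 = kg of molasses, x4 = kg of rice bran, x5 = kg of fish meal, x6 = kg of DDGS.
Minimise 0.23x1 + 0.4x2 + 0.24x3 + 0.17x4 + 1.64x5 + 0.3x6 subject to:
  0.9x1 + 10.3x2 + 0.7x3 + 15.8x4 + 27.8x5 + 7.4x6 ≥ 44.2   (phosphorus)
  13.1x1 + 9.9x2 + 10.9x3 + 10.7x4 + 11.8x5 + 11.3x6 ≥ 38.7   (metabolisable energy)
  26x1 + 391x2 + 42x3 + 130x4 + 590x5 + 245x6 ≥ 1242   (crude protein)
  x1, x2, x3, x4, x5, x6 ≥ 0.
The cheapest feasible vertex uses only cottonseed meal, rice bran; cassava meal, molasses, fish meal, DDGS are not used. The metabolisable energy and crude protein requirements are met with equality.
That vertex is x2 = 2.851, x4 = 0.979.
Total cost: 0.4·2.851 + 0.17·0.979 = 1.3068.

$1.31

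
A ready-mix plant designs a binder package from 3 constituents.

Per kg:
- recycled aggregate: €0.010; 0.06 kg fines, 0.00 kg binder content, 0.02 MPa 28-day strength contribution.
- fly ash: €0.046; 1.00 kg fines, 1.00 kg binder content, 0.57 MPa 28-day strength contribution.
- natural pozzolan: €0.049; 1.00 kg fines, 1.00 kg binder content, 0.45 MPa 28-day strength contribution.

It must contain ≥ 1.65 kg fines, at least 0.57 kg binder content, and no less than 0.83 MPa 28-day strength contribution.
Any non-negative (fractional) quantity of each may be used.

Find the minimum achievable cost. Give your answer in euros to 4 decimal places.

€0.0759

Let x1 = kg of recycled aggregate, x2 = kg of fly ash, x3 = kg of natural pozzolan.
Minimize 0.01x1 + 0.046x2 + 0.049x3 s.t.:
  0.06x1 + 1x2 + 1x3 ≥ 1.65   (fines)
  1x2 + 1x3 ≥ 0.57   (binder content)
  0.02x1 + 0.57x2 + 0.45x3 ≥ 0.83   (28-day strength contribution)
  x1, x2, x3 ≥ 0.
The minimum-cost mix takes nothing from recycled aggregate, natural pozzolan — only fly ash. There the fines constraint is tight.
So fly ash = 1.65 kg.
Hence cost = 0.046·1.65 = €0.075900.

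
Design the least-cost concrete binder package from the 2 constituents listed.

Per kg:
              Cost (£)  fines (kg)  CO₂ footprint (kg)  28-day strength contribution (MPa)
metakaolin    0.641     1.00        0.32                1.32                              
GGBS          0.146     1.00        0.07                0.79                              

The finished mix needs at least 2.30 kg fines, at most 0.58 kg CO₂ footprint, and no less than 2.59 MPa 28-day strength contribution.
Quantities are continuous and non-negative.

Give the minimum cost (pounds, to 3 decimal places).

£0.479

Set it up as a linear program. Let x1 = kg of metakaolin, x2 = kg of GGBS.
Minimize 0.641x1 + 0.146x2 subject to:
  1x1 + 1x2 ≥ 2.3   (fines)
  0.32x1 + 0.07x2 ≤ 0.58   (CO₂ footprint)
  1.32x1 + 0.79x2 ≥ 2.59   (28-day strength contribution)
  x1, x2 ≥ 0.
At the optimum only GGBS is positive (metakaolin = 0). Binding constraint: 28-day strength contribution.
That vertex is x2 = 3.278.
Objective = 0.146·3.278 = 0.47859.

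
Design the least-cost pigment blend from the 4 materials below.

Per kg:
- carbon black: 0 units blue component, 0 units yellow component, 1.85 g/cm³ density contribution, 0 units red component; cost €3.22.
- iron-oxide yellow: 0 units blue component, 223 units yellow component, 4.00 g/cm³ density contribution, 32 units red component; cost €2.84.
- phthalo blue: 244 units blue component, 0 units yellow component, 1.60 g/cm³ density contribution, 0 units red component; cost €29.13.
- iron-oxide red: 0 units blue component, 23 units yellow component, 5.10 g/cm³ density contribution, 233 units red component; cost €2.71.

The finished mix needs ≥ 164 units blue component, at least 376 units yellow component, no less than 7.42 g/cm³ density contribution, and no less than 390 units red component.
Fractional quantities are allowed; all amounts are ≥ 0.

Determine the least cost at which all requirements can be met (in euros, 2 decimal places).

€27.90

This is a linear program. Let x1 = kg of carbon black, x2 = kg of iron-oxide yellow, x3 = kg of phthalo blue, x4 = kg of iron-oxide red.
min 3.22x1 + 2.84x2 + 29.13x3 + 2.71x4 with:
  244x3 ≥ 164   (blue component)
  223x2 + 23x4 ≥ 376   (yellow component)
  1.85x1 + 4x2 + 1.6x3 + 5.1x4 ≥ 7.42   (density contribution)
  32x2 + 233x4 ≥ 390   (red component)
  x1, x2, x3, x4 ≥ 0.
The minimum-cost mix takes nothing from carbon black — only iron-oxide yellow, phthalo blue, iron-oxide red. There the blue component, yellow component, red component constraints are tight.
Solving gives x2 = 1.535, x3 = 0.6721, x4 = 1.463.
Objective = 2.84·1.535 + 29.13·0.6721 + 2.71·1.463 = 27.9024.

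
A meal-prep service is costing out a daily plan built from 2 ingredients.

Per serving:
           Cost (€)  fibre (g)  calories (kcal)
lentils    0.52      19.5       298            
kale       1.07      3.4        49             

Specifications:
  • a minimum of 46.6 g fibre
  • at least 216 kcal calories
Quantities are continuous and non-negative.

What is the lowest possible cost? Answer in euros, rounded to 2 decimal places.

Let x1 = servings of lentils, x2 = servings of kale.
Minimise 0.52x1 + 1.07x2 with:
  19.5x1 + 3.4x2 ≥ 46.6   (fibre)
  298x1 + 49x2 ≥ 216   (calories)
  x1, x2 ≥ 0.
The minimum-cost mix takes nothing from kale — only lentils. Binding constraint: fibre.
Solving gives x1 = 2.39.
Total cost: 0.52·2.39 = 1.2428.

€1.24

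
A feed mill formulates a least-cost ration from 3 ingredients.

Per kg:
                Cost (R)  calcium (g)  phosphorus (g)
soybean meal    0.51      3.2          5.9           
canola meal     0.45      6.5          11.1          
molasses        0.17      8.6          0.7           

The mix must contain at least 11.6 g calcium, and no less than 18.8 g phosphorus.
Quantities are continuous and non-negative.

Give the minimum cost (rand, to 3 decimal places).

R0.772

Treat it as an LP. Let x1 = kg of soybean meal, x2 = kg of canola meal, x3 = kg of molasses.
Minimise 0.51x1 + 0.45x2 + 0.17x3 with:
  3.2x1 + 6.5x2 + 8.6x3 ≥ 11.6   (calcium)
  5.9x1 + 11.1x2 + 0.7x3 ≥ 18.8   (phosphorus)
  x1, x2, x3 ≥ 0.
At the optimum only canola meal, molasses are positive (soybean meal = 0). Binding constraints: calcium and phosphorus.
That vertex is x2 = 1.689, x3 = 0.07216.
Cost = 0.45·1.689 + 0.17·0.07216 = 0.77232.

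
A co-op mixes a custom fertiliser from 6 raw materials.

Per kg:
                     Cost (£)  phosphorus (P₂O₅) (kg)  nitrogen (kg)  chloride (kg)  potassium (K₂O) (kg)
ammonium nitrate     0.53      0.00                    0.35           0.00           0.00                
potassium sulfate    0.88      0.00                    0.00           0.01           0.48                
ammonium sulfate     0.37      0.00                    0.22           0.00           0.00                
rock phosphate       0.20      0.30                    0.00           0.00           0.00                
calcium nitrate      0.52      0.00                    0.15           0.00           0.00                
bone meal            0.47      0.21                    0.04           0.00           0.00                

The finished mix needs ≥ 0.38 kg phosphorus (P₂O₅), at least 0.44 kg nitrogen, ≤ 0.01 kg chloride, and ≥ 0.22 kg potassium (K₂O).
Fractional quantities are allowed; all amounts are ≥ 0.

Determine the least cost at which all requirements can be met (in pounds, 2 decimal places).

Set it up as a linear program. Let x1 = kg of ammonium nitrate, x2 = kg of potassium sulfate, x3 = kg of ammonium sulfate, x4 = kg of rock phosphate, x5 = kg of calcium nitrate, x6 = kg of bone meal.
Minimise 0.53x1 + 0.88x2 + 0.37x3 + 0.2x4 + 0.52x5 + 0.47x6 s.t.:
  0.3x4 + 0.21x6 ≥ 0.38   (phosphorus (P₂O₅))
  0.35x1 + 0.22x3 + 0.15x5 + 0.04x6 ≥ 0.44   (nitrogen)
  0.01x2 ≤ 0.01   (chloride)
  0.48x2 ≥ 0.22   (potassium (K₂O))
  x1, x2, x3, x4, x5, x6 ≥ 0.
At the optimum only ammonium nitrate, potassium sulfate, rock phosphate are positive (ammonium sulfate, calcium nitrate, bone meal = 0). The phosphorus (P₂O₅), nitrogen, potassium (K₂O) requirements are met with equality.
Solving gives x1 = 1.257, x2 = 0.4583, x4 = 1.267.
Cost = 0.53·1.257 + 0.88·0.4583 + 0.2·1.267 = 1.3229.

£1.32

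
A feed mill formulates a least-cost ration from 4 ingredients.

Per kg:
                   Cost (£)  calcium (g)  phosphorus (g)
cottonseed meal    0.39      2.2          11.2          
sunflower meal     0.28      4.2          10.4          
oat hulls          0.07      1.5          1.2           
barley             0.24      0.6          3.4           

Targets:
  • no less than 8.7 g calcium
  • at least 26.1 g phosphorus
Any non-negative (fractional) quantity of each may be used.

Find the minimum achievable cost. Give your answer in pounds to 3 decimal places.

Set it up as a linear program. Let x1 = kg of cottonseed meal, x2 = kg of sunflower meal, x3 = kg of oat hulls, x4 = kg of barley.
min 0.39x1 + 0.28x2 + 0.07x3 + 0.24x4 with:
  2.2x1 + 4.2x2 + 1.5x3 + 0.6x4 ≥ 8.7   (calcium)
  11.2x1 + 10.4x2 + 1.2x3 + 3.4x4 ≥ 26.1   (phosphorus)
  x1, x2, x3, x4 ≥ 0.
The optimal basis is {sunflower meal}; cottonseed meal, oat hulls, barley drop out. The phosphorus requirement is met with equality.
So sunflower meal = 2.51 kg.
Cost = 0.28·2.51 = 0.70280.

£0.703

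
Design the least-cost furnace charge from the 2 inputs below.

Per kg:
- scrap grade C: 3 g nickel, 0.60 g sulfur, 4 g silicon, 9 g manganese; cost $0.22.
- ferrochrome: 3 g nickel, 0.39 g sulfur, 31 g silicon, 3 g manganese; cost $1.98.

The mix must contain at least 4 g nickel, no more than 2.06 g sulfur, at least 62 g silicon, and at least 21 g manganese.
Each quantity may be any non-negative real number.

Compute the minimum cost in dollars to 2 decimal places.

Let x1 = kg of scrap grade C, x2 = kg of ferrochrome.
Minimise 0.22x1 + 1.98x2 subject to:
  3x1 + 3x2 ≥ 4   (nickel)
  0.6x1 + 0.39x2 ≤ 2.06   (sulfur)
  4x1 + 31x2 ≥ 62   (silicon)
  9x1 + 3x2 ≥ 21   (manganese)
  x1, x2 ≥ 0.
Both inputs are positive at the optimum. Binding constraints: sulfur and silicon.
Solving gives x1 = 2.329, x2 = 1.7.
Hence cost = 0.22·2.329 + 1.98·1.7 = $3.8784.

$3.88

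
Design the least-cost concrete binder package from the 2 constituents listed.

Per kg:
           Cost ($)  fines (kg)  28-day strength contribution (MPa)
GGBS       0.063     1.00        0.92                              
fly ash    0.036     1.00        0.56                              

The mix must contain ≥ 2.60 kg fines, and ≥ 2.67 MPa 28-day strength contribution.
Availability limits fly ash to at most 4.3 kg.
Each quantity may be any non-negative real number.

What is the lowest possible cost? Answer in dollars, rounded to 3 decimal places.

Set it up as a linear program. Let x1 = kg of GGBS, x2 = kg of fly ash.
min 0.063x1 + 0.036x2 s.t.:
  1x1 + 1x2 ≥ 2.6   (fines)
  0.92x1 + 0.56x2 ≥ 2.67   (28-day strength contribution)
  x2 ≤ 4.3
  x1, x2 ≥ 0.
Both inputs are positive at the optimum. There the 28-day strength contribution and the fly ash cap constraints are tight.
Solving gives x1 = 0.2848, x2 = 4.3.
Cost = 0.063·0.2848 + 0.036·4.3 = 0.17274.

$0.173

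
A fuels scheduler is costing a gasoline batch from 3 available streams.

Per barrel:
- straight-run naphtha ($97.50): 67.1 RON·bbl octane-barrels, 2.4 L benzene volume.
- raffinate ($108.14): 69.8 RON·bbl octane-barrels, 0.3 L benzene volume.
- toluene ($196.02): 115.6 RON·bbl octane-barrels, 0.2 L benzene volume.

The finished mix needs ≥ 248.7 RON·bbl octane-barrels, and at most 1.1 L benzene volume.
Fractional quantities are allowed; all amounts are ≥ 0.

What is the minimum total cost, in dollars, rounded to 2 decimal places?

$385.21

Let x1 = barrels of straight-run naphtha, x2 = barrels of raffinate, x3 = barrels of toluene.
Minimize 97.5x1 + 108.14x2 + 196.02x3 subject to:
  67.1x1 + 69.8x2 + 115.6x3 ≥ 248.7   (octane-barrels)
  2.4x1 + 0.3x2 + 0.2x3 ≤ 1.1   (benzene volume)
  x1, x2, x3 ≥ 0.
The minimum-cost mix takes nothing from toluene — only straight-run naphtha, raffinate. The octane-barrels and benzene volume requirements are met with equality.
That vertex is x1 = 0.014723, x2 = 3.5489.
Cost = 97.5·0.014723 + 108.14·3.5489 = 385.2135.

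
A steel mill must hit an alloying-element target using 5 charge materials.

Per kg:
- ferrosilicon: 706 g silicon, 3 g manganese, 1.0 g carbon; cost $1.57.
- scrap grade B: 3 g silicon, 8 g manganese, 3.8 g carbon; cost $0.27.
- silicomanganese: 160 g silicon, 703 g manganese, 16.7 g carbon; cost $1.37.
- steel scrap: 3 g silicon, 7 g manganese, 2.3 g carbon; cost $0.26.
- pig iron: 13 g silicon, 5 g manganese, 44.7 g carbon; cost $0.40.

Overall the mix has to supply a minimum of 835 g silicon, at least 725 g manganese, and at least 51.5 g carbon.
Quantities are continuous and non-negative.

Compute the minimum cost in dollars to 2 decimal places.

$3.17

Let x1 = kg of ferrosilicon, x2 = kg of scrap grade B, x3 = kg of silicomanganese, x4 = kg of steel scrap, x5 = kg of pig iron.
min 1.57x1 + 0.27x2 + 1.37x3 + 0.26x4 + 0.4x5 with:
  706x1 + 3x2 + 160x3 + 3x4 + 13x5 ≥ 835   (silicon)
  3x1 + 8x2 + 703x3 + 7x4 + 5x5 ≥ 725   (manganese)
  1x1 + 3.8x2 + 16.7x3 + 2.3x4 + 44.7x5 ≥ 51.5   (carbon)
  x1, x2, x3, x4, x5 ≥ 0.
The optimal basis is {ferrosilicon, silicomanganese, pig iron}; scrap grade B, steel scrap drop out. Binding constraints: silicon, manganese, carbon.
Optimal quantities: ferrosilicon = 0.9373 kg, silicomanganese = 1.022 kg, pig iron = 0.7493 kg.
Cost = 1.57·0.9373 + 1.37·1.022 + 0.4·0.7493 = 3.1714.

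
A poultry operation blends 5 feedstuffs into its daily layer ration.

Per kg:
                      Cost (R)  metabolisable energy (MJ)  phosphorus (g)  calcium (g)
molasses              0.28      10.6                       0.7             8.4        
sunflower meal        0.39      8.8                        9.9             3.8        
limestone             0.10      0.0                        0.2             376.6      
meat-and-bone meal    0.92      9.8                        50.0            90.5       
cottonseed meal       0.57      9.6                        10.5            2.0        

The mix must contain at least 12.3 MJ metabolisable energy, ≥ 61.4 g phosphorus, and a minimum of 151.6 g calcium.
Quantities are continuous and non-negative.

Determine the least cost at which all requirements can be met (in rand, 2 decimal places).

R1.15

This is a linear program. Let x1 = kg of molasses, x2 = kg of sunflower meal, x3 = kg of limestone, x4 = kg of meat-and-bone meal, x5 = kg of cottonseed meal.
Minimize 0.28x1 + 0.39x2 + 0.1x3 + 0.92x4 + 0.57x5 with:
  10.6x1 + 8.8x2 + 9.8x4 + 9.6x5 ≥ 12.3   (metabolisable energy)
  0.7x1 + 9.9x2 + 0.2x3 + 50x4 + 10.5x5 ≥ 61.4   (phosphorus)
  8.4x1 + 3.8x2 + 376.6x3 + 90.5x4 + 2x5 ≥ 151.6   (calcium)
  x1, x2, x3, x4, x5 ≥ 0.
The cheapest feasible vertex uses only molasses, limestone, meat-and-bone meal; sunflower meal, cottonseed meal are not used. There the metabolisable energy, phosphorus, calcium constraints are tight.
That vertex is x1 = 0.02579, x3 = 0.1071, x4 = 1.227.
Total cost: 0.28·0.02579 + 0.1·0.1071 + 0.92·1.227 = 1.1468.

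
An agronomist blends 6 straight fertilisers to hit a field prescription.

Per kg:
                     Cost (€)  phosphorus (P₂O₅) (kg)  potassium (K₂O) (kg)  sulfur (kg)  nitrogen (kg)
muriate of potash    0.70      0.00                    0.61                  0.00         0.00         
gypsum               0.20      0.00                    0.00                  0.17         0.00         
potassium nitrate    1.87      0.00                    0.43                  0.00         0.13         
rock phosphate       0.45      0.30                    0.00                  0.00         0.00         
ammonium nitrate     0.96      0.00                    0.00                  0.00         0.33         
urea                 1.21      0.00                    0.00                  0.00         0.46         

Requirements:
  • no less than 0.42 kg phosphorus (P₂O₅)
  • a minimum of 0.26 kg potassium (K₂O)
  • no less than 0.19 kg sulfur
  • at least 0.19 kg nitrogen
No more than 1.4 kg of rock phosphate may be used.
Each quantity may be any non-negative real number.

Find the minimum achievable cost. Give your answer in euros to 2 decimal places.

€1.65

Treat it as an LP. Let x1 = kg of muriate of potash, x2 = kg of gypsum, x3 = kg of potassium nitrate, x4 = kg of rock phosphate, x5 = kg of ammonium nitrate, x6 = kg of urea.
Minimise 0.7x1 + 0.2x2 + 1.87x3 + 0.45x4 + 0.96x5 + 1.21x6 with:
  0.3x4 ≥ 0.42   (phosphorus (P₂O₅))
  0.61x1 + 0.43x3 ≥ 0.26   (potassium (K₂O))
  0.17x2 ≥ 0.19   (sulfur)
  0.13x3 + 0.33x5 + 0.46x6 ≥ 0.19   (nitrogen)
  x4 ≤ 1.4
  x1, x2, x3, x4, x5, x6 ≥ 0.
At the optimum only muriate of potash, gypsum, rock phosphate, urea are positive (potassium nitrate, ammonium nitrate = 0). The phosphorus (P₂O₅), potassium (K₂O), sulfur, nitrogen, the rock phosphate cap requirements are met with equality.
That vertex is x1 = 0.4262, x2 = 1.118, x4 = 1.4, x6 = 0.413.
Hence cost = 0.7·0.4262 + 0.2·1.118 + 0.45·1.4 + 1.21·0.413 = €1.6517.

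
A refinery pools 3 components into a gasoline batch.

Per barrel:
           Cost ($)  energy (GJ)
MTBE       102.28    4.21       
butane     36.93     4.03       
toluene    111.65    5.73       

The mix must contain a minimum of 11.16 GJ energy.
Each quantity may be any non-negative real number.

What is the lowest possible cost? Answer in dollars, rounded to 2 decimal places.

$102.27

Treat it as an LP. Let x1 = barrels of MTBE, x2 = barrels of butane, x3 = barrels of toluene.
Minimise 102.28x1 + 36.93x2 + 111.65x3 with:
  4.21x1 + 4.03x2 + 5.73x3 ≥ 11.16   (energy)
  x1, x2, x3 ≥ 0.
The cheapest feasible vertex uses only butane; MTBE, toluene are not used. The energy requirement is met with equality.
So butane = 2.7692 barrels.
Cost = 36.93·2.7692 = 102.2666.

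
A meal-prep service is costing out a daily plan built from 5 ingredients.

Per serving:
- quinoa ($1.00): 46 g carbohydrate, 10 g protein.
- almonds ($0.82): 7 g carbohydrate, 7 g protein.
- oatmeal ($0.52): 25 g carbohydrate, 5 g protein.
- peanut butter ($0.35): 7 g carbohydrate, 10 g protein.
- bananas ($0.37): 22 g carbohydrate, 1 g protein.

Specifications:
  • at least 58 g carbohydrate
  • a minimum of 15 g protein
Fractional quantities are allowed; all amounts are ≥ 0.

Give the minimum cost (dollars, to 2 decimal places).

$1.27

Treat it as an LP. Let x1 = servings of quinoa, x2 = servings of almonds, x3 = servings of oatmeal, x4 = servings of peanut butter, x5 = servings of bananas.
Minimize 1x1 + 0.82x2 + 0.52x3 + 0.35x4 + 0.37x5 subject to:
  46x1 + 7x2 + 25x3 + 7x4 + 22x5 ≥ 58   (carbohydrate)
  10x1 + 7x2 + 5x3 + 10x4 + 1x5 ≥ 15   (protein)
  x1, x2, x3, x4, x5 ≥ 0.
The optimal basis is {peanut butter, bananas}; quinoa, almonds, oatmeal drop out. The carbohydrate and protein requirements are met with equality.
Solving gives x4 = 1.277, x5 = 2.23.
Objective = 0.35·1.277 + 0.37·2.23 = 1.2721.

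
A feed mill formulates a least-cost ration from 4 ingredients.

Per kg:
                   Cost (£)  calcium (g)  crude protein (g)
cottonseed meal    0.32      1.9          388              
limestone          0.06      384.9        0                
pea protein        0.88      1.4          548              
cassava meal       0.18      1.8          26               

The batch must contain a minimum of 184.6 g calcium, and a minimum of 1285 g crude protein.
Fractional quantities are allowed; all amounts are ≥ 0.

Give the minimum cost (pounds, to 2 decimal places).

Let x1 = kg of cottonseed meal, x2 = kg of limestone, x3 = kg of pea protein, x4 = kg of cassava meal.
Minimise 0.32x1 + 0.06x2 + 0.88x3 + 0.18x4 s.t.:
  1.9x1 + 384.9x2 + 1.4x3 + 1.8x4 ≥ 184.6   (calcium)
  388x1 + 548x3 + 26x4 ≥ 1285   (crude protein)
  x1, x2, x3, x4 ≥ 0.
The cheapest feasible vertex uses only cottonseed meal, limestone; pea protein, cassava meal are not used. Binding constraints: calcium and crude protein.
That vertex is x1 = 3.312, x2 = 0.4633.
Objective = 0.32·3.312 + 0.06·0.4633 = 1.0876.

£1.09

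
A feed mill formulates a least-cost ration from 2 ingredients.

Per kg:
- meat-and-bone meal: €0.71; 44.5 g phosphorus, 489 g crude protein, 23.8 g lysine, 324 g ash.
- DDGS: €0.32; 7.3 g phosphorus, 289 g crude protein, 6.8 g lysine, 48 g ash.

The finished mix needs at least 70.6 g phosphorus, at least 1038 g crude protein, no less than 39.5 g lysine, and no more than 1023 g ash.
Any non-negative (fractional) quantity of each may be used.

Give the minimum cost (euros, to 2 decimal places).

This is a linear program. Let x1 = kg of meat-and-bone meal, x2 = kg of DDGS.
min 0.71x1 + 0.32x2 subject to:
  44.5x1 + 7.3x2 ≥ 70.6   (phosphorus)
  489x1 + 289x2 ≥ 1038   (crude protein)
  23.8x1 + 6.8x2 ≥ 39.5   (lysine)
  324x1 + 48x2 ≤ 1023   (ash)
  x1, x2 ≥ 0.
Both inputs are positive at the optimum. Binding constraints: phosphorus and crude protein.
That vertex is x1 = 1.381, x2 = 1.256.
Cost = 0.71·1.381 + 0.32·1.256 = 1.3824.

€1.38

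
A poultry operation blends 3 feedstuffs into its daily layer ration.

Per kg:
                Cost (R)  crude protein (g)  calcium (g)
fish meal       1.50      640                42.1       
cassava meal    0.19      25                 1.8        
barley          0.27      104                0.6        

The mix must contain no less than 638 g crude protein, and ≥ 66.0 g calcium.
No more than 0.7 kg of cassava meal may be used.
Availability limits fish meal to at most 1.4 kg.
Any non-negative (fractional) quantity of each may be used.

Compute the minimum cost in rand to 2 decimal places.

Let x1 = kg of fish meal, x2 = kg of cassava meal, x3 = kg of barley.
min 1.5x1 + 0.19x2 + 0.27x3 subject to:
  640x1 + 25x2 + 104x3 ≥ 638   (crude protein)
  42.1x1 + 1.8x2 + 0.6x3 ≥ 66   (calcium)
  x2 ≤ 0.7
  x1 ≤ 1.4
  x1, x2, x3 ≥ 0.
The optimal mix uses every input. The calcium, the cassava meal cap, the fish meal cap requirements are met with equality.
Solving gives x1 = 1.4, x2 = 0.7, x3 = 9.667.
Cost = 1.5·1.4 + 0.19·0.7 + 0.27·9.667 = 4.8431.

R4.84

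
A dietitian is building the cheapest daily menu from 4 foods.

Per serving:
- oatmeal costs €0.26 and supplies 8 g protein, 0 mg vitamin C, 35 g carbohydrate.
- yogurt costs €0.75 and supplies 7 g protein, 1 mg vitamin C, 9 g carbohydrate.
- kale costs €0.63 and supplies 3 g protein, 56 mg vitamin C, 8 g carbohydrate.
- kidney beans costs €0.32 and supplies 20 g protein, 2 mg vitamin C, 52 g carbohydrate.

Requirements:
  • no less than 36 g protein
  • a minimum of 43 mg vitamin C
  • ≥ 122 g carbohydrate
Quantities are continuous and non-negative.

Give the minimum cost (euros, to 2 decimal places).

Treat it as an LP. Let x1 = servings of oatmeal, x2 = servings of yogurt, x3 = servings of kale, x4 = servings of kidney beans.
min 0.26x1 + 0.75x2 + 0.63x3 + 0.32x4 s.t.:
  8x1 + 7x2 + 3x3 + 20x4 ≥ 36   (protein)
  1x2 + 56x3 + 2x4 ≥ 43   (vitamin C)
  35x1 + 9x2 + 8x3 + 52x4 ≥ 122   (carbohydrate)
  x1, x2, x3, x4 ≥ 0.
At the optimum only kale, kidney beans are positive (oatmeal, yogurt = 0). Binding constraints: vitamin C and carbohydrate.
Solving gives x3 = 0.6878, x4 = 2.24.
Cost = 0.63·0.6878 + 0.32·2.24 = 1.1501.

€1.15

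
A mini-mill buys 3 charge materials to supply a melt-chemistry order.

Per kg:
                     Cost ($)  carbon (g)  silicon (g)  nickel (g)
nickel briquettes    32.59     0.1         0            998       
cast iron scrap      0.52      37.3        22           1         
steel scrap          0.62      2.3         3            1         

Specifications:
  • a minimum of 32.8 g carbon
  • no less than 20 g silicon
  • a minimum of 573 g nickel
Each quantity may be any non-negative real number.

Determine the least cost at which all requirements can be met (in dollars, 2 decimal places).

Set it up as a linear program. Let x1 = kg of nickel briquettes, x2 = kg of cast iron scrap, x3 = kg of steel scrap.
Minimize 32.59x1 + 0.52x2 + 0.62x3 subject to:
  0.1x1 + 37.3x2 + 2.3x3 ≥ 32.8   (carbon)
  22x2 + 3x3 ≥ 20   (silicon)
  998x1 + 1x2 + 1x3 ≥ 573   (nickel)
  x1, x2, x3 ≥ 0.
The cheapest feasible vertex uses only nickel briquettes, cast iron scrap; steel scrap is not used. Binding constraints: silicon and nickel.
So nickel briquettes = 0.5732 kg, cast iron scrap = 0.9091 kg.
Total cost: 32.59·0.5732 + 0.52·0.9091 = 19.1533.

$19.15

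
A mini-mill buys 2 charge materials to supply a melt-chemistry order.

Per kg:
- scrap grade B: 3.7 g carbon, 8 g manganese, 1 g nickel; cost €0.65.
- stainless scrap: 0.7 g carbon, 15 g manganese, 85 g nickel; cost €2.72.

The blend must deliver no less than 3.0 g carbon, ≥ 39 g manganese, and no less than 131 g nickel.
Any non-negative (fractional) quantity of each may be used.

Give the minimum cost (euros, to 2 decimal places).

Let x1 = kg of scrap grade B, x2 = kg of stainless scrap.
min 0.65x1 + 2.72x2 with:
  3.7x1 + 0.7x2 ≥ 3   (carbon)
  8x1 + 15x2 ≥ 39   (manganese)
  1x1 + 85x2 ≥ 131   (nickel)
  x1, x2 ≥ 0.
Both inputs are positive at the optimum. There the manganese and nickel constraints are tight.
Solving gives x1 = 2.03, x2 = 1.517.
Total cost: 0.65·2.03 + 2.72·1.517 = 5.4457.

€5.45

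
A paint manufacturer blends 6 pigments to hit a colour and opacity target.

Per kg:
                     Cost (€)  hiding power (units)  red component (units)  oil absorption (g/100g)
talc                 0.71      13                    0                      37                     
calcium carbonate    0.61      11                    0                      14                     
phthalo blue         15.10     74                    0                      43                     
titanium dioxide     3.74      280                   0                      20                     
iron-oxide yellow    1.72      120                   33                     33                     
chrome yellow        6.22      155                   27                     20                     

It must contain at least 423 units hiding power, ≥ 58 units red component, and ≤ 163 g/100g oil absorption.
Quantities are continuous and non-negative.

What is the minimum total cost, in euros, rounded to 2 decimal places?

€5.86

Treat it as an LP. Let x1 = kg of talc, x2 = kg of calcium carbonate, x3 = kg of phthalo blue, x4 = kg of titanium dioxide, x5 = kg of iron-oxide yellow, x6 = kg of chrome yellow.
min 0.71x1 + 0.61x2 + 15.1x3 + 3.74x4 + 1.72x5 + 6.22x6 with:
  13x1 + 11x2 + 74x3 + 280x4 + 120x5 + 155x6 ≥ 423   (hiding power)
  33x5 + 27x6 ≥ 58   (red component)
  37x1 + 14x2 + 43x3 + 20x4 + 33x5 + 20x6 ≤ 163   (oil absorption)
  x1, x2, x3, x4, x5, x6 ≥ 0.
The cheapest feasible vertex uses only titanium dioxide, iron-oxide yellow; talc, calcium carbonate, phthalo blue, chrome yellow are not used. There the hiding power and red component constraints are tight.
Optimal quantities: titanium dioxide = 0.7575 kg, iron-oxide yellow = 1.758 kg.
Hence cost = 3.74·0.7575 + 1.72·1.758 = €5.8568.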